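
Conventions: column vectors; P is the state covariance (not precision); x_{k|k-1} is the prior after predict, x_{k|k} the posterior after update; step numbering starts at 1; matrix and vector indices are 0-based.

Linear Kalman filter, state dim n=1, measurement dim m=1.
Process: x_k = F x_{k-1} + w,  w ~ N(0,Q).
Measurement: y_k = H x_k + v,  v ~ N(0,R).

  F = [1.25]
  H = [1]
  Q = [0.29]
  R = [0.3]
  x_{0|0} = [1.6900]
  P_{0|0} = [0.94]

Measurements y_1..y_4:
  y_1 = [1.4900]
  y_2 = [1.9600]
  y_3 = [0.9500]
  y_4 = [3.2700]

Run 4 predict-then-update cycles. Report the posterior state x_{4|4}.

step 1: x^-=[2.1125]  P^-=[1.7587]  S=[2.0587]  K=[0.8543]  nu=[-0.6225]  x^+=[1.5807]  P^+=[0.2563]
step 2: x^-=[1.9759]  P^-=[0.6904]  S=[0.9904]  K=[0.6971]  nu=[-0.0159]  x^+=[1.9648]  P^+=[0.2091]
step 3: x^-=[2.4560]  P^-=[0.6168]  S=[0.9168]  K=[0.6728]  nu=[-1.5060]  x^+=[1.4428]  P^+=[0.2018]
step 4: x^-=[1.8035]  P^-=[0.6054]  S=[0.9054]  K=[0.6686]  nu=[1.4665]  x^+=[2.7841]  P^+=[0.2006]

x_post = [2.7841]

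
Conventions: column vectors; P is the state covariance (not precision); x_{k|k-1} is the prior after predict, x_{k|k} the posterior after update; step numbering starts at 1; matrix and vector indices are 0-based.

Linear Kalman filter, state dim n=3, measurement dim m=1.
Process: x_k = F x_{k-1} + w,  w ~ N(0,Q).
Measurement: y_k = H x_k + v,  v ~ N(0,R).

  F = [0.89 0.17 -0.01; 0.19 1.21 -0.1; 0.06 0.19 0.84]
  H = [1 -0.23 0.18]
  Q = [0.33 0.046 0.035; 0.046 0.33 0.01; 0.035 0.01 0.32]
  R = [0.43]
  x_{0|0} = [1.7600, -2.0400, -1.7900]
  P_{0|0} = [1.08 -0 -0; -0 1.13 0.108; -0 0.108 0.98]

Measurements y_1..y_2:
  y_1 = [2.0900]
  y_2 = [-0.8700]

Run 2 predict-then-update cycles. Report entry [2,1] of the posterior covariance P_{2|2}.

step 1: x^-=[1.2375, -1.9550, -1.7856]  P^-=[1.2179 0.4589 0.1362; 0.4589 2.0071 0.3075; 0.1362 0.3075 1.0906]  S=[1.6018]  K=[0.7097; 0.0329; 0.1634]  nu=[0.7243]  x^+=[1.7515, -1.9312, -1.6673]  P^+=[0.4111 0.4216 -0.0496; 0.4216 2.0054 0.2989; -0.0496 0.2989 1.0479]
step 2: x^-=[1.2472, -1.8372, -1.6623]  P^-=[0.8411 0.9925 0.1936; 0.9925 3.4147 0.7240; 0.1936 0.7240 1.2333]  S=[1.0449]  K=[0.6198; 0.3229; 0.2383]  nu=[-2.2406]  x^+=[-0.1416, -2.5607, -2.1963]  P^+=[0.4396 0.7833 0.0392; 0.7833 3.3058 0.6436; 0.0392 0.6436 1.1739]

P_post[2,1] = 0.6436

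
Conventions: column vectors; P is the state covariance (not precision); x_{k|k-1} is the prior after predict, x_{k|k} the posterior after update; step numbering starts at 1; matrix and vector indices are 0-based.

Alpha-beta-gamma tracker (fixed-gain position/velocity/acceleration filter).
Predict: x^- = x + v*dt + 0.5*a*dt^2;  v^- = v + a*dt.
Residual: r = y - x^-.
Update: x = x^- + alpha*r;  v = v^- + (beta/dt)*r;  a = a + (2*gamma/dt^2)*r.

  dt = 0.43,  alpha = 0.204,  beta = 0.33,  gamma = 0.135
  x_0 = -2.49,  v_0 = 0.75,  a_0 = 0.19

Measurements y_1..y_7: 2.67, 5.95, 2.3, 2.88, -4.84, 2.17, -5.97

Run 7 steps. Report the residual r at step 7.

step 1: x_pred=-2.1499  r=4.8199  x^+=-1.1667  v^+=4.5307  a^+=7.2283
step 2: x_pred=1.4498  r=4.5002  x^+=2.3678  v^+=11.0925  a^+=13.7997
step 3: x_pred=8.4134  r=-6.1134  x^+=7.1663  v^+=12.3347  a^+=4.8726
step 4: x_pred=12.9207  r=-10.0407  x^+=10.8724  v^+=6.7243  a^+=-9.7893
step 5: x_pred=12.8588  r=-17.6988  x^+=9.2483  v^+=-11.0679  a^+=-35.6340
step 6: x_pred=1.1947  r=0.9753  x^+=1.3937  v^+=-25.6420  a^+=-34.2098
step 7: x_pred=-12.7951  r=6.8251  x^+=-11.4028  v^+=-35.1144  a^+=-24.2434

resid = 6.8251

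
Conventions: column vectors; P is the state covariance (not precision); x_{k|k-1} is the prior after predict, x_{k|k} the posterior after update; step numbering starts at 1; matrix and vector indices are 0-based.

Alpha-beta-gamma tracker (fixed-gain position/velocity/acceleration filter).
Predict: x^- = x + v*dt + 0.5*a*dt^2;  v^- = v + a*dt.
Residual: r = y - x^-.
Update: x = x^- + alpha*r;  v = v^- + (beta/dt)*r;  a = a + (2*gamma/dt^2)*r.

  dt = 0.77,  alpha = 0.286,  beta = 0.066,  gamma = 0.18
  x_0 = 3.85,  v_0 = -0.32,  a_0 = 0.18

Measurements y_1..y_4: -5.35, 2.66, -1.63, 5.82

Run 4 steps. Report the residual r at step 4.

resid = 15.0589

step 1: x_pred=3.6570  r=-9.0070  x^+=1.0810  v^+=-0.9534  a^+=-5.2889
step 2: x_pred=-1.2211  r=3.8811  x^+=-0.1111  v^+=-4.6932  a^+=-2.9324
step 3: x_pred=-4.5941  r=2.9641  x^+=-3.7464  v^+=-6.6971  a^+=-1.1326
step 4: x_pred=-9.2389  r=15.0589  x^+=-4.9321  v^+=-6.2784  a^+=8.0110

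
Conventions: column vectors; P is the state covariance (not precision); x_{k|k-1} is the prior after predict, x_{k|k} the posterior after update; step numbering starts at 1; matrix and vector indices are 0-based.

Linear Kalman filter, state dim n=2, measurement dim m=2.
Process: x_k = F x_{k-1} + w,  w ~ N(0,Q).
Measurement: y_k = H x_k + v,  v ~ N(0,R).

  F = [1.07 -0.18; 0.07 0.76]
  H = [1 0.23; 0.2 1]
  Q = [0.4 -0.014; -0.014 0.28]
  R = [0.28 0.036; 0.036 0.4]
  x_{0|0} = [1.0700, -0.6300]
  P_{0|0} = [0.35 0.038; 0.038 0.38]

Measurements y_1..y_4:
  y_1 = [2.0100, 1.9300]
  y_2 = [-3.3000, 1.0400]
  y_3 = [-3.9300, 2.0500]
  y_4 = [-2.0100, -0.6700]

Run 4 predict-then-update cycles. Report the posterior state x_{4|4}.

step 1: x^-=[1.2583, -0.4039]  P^-=[0.7984 -0.0093; -0.0093 0.5052]  S=[1.1008 0.3021; 0.3021 0.9334]  K=[0.7453 -0.0802; -0.0559 0.5574]  nu=[0.8446, 2.0822]  x^+=[1.7209, 0.7094]  P^+=[0.2170 -0.0486; -0.0486 0.2307]
step 2: x^-=[1.7136, 0.6596]  P^-=[0.6746 -0.0682; -0.0682 0.4091]  S=[0.9449 0.1936; 0.1936 0.8088]  K=[0.7156 -0.0889; -0.0766 0.5073]  nu=[-5.1653, 0.0376]  x^+=[-1.9860, 1.0744]  P^+=[0.2090 -0.0516; -0.0516 0.2105]
step 3: x^-=[-2.3184, 0.6775]  P^-=[0.6660 -0.0684; -0.0684 0.3971]  S=[0.9355 0.1889; 0.1889 0.7964]  K=[0.7128 -0.0878; -0.0764 0.4996]  nu=[-1.7674, 1.8362]  x^+=[-3.7395, 1.7299]  P^+=[0.2082 -0.0511; -0.0511 0.2073]
step 4: x^-=[-4.3126, 1.0530]  P^-=[0.6647 -0.0677; -0.0677 0.3953]  S=[0.9345 0.1891; 0.1891 0.7948]  K=[0.7123 -0.0873; -0.0760 0.4984]  nu=[2.0604, -0.8605]  x^+=[-2.7698, 0.4676]  P^+=[0.2080 -0.0509; -0.0509 0.2068]

x_post = [-2.7698, 0.4676]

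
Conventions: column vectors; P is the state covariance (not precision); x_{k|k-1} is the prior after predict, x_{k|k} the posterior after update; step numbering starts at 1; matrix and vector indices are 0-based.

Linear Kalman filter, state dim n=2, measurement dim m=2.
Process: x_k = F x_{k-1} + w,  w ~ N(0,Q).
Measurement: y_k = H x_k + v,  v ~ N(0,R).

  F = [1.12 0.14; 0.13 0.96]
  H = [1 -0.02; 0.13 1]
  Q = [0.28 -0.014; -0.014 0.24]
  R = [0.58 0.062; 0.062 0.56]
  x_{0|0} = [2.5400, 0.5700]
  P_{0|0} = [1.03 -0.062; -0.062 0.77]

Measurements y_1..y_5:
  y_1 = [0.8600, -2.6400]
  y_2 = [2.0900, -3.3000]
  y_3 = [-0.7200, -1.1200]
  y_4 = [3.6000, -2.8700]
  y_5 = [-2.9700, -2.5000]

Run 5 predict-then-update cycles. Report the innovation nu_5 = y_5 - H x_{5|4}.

step 1: x^-=[2.9246, 0.8774]  P^-=[1.5677 0.1717; 0.1717 0.9516]  S=[2.1412 0.4180; 0.4180 1.5827]  K=[0.7214 0.0467; -0.0515 0.6289]  nu=[-2.0471, -3.8976]  x^+=[1.2658, -1.4685]  P^+=[0.4216 0.0161; 0.0161 0.3469]
step 2: x^-=[1.2121, -1.2452]  P^-=[0.8208 0.1116; 0.1116 0.5709]  S=[1.3965 0.2686; 0.2686 1.1737]  K=[0.5757 0.0542; -0.0253 0.5045]  nu=[0.8530, -2.2123]  x^+=[1.5831, -2.3829]  P^+=[0.3377 0.0222; 0.0222 0.2781]
step 3: x^-=[1.4395, -2.0818]  P^-=[0.7160 0.0968; 0.0968 0.5075]  S=[1.2923 0.2415; 0.2415 1.1048]  K=[0.5426 0.0533; -0.0218 0.4755]  nu=[-2.2011, 0.7747]  x^+=[0.2864, -1.6654]  P^+=[0.3184 0.0221; 0.0221 0.2621]
step 4: x^-=[0.0877, -1.5616]  P^-=[0.6915 0.0917; 0.0917 0.4924]  S=[1.2680 0.2335; 0.2335 1.0880]  K=[0.5343 0.0523; -0.0217 0.4682]  nu=[3.4811, -1.3198]  x^+=[1.8786, -2.2549]  P^+=[0.3135 0.0216; 0.0216 0.2580]
step 5: x^-=[1.7883, -1.9205]  P^-=[0.6852 0.0900; 0.0900 0.4885]  S=[1.2618 0.2310; 0.2310 1.0835]  K=[0.5321 0.0518; -0.0218 0.4663]  nu=[-4.7967, -0.8119]  x^+=[-0.8061, -2.1945]  P^+=[0.3123 0.0214; 0.0214 0.2570]

innov = [-4.7967, -0.8119]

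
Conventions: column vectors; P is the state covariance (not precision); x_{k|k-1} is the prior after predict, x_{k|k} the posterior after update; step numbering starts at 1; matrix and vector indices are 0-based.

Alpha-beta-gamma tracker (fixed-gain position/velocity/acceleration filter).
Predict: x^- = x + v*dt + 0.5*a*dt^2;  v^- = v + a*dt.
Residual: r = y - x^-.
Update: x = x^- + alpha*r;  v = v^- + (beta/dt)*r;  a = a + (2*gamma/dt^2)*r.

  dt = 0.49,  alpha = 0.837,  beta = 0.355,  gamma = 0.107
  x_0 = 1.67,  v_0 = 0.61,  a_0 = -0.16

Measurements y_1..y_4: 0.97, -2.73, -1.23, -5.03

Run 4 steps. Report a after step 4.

step 1: x_pred=1.9497  r=-0.9797  x^+=1.1297  v^+=-0.1782  a^+=-1.0332
step 2: x_pred=0.9183  r=-3.6483  x^+=-2.1353  v^+=-3.3276  a^+=-4.2850
step 3: x_pred=-4.2803  r=3.0503  x^+=-1.7272  v^+=-3.2174  a^+=-1.5663
step 4: x_pred=-3.4917  r=-1.5383  x^+=-4.7793  v^+=-5.0993  a^+=-2.9373

a_post = -2.9373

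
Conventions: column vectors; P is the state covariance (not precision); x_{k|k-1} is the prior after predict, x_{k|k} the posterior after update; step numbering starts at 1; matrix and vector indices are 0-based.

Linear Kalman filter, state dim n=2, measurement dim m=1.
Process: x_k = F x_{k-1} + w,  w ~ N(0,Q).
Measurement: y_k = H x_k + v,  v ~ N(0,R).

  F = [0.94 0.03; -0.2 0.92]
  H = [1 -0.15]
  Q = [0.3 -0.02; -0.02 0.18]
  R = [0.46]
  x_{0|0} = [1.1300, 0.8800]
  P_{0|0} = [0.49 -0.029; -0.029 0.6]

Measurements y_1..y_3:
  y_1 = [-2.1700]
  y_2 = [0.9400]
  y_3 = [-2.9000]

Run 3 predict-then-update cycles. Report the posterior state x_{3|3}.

step 1: x^-=[1.0886, 0.5836]  P^-=[0.7319 -0.1205; -0.1205 0.7181]  S=[1.2442]  K=[0.6028; -0.1834]  nu=[-3.1711]  x^+=[-0.8228, 1.1652]  P^+=[0.2798 0.0171; 0.0171 0.6763]
step 2: x^-=[-0.7385, 1.2365]  P^-=[0.5488 -0.0393; -0.0393 0.7573]  S=[1.0377]  K=[0.5346; -0.1473]  nu=[1.8640]  x^+=[0.2580, 0.9619]  P^+=[0.2523 0.0424; 0.0424 0.7348]
step 3: x^-=[0.2714, 0.8334]  P^-=[0.5260 -0.0107; -0.0107 0.7964]  S=[1.0071]  K=[0.5239; -0.1292]  nu=[-3.0464]  x^+=[-1.3245, 1.2271]  P^+=[0.2496 0.0575; 0.0575 0.7796]

x_post = [-1.3245, 1.2271]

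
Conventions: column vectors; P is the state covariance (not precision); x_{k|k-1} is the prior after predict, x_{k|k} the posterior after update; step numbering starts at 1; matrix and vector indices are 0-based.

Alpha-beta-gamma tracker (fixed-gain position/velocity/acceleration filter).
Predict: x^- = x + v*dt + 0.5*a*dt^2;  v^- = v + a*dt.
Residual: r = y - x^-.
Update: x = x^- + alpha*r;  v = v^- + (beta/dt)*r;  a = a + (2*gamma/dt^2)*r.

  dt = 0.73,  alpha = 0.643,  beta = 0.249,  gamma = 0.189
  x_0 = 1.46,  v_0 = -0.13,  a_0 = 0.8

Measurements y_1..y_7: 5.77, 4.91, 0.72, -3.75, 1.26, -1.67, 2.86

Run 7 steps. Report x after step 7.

x_post = -2.0000

step 1: x_pred=1.5783  r=4.1917  x^+=4.2735  v^+=1.8838  a^+=3.7733
step 2: x_pred=6.6541  r=-1.7441  x^+=5.5326  v^+=4.0434  a^+=2.5362
step 3: x_pred=9.1601  r=-8.4401  x^+=3.7331  v^+=3.0159  a^+=-3.4506
step 4: x_pred=5.0153  r=-8.7653  x^+=-0.6208  v^+=-2.4928  a^+=-9.6681
step 5: x_pred=-5.0166  r=6.2766  x^+=-0.9808  v^+=-7.4096  a^+=-5.2159
step 6: x_pred=-7.7795  r=6.1095  x^+=-3.8511  v^+=-9.1333  a^+=-0.8822
step 7: x_pred=-10.7535  r=13.6135  x^+=-2.0000  v^+=-5.1338  a^+=8.7742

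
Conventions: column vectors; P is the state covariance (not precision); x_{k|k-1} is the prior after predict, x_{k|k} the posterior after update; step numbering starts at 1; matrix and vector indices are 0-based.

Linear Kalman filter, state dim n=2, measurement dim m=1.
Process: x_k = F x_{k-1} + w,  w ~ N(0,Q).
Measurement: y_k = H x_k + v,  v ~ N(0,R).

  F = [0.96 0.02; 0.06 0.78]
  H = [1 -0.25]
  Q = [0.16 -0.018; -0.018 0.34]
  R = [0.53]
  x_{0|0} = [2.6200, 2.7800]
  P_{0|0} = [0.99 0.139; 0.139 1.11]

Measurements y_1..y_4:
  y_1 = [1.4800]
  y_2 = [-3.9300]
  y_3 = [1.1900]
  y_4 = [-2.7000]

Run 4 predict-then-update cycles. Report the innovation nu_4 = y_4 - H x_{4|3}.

innov = [-2.8497]

step 1: x^-=[2.5708, 2.3256]  P^-=[1.0782 0.1606; 0.1606 1.0319]  S=[1.5924]  K=[0.6519; -0.0612]  nu=[-0.5094]  x^+=[2.2387, 2.3568]  P^+=[0.4015 0.2241; 0.2241 1.0259]
step 2: x^-=[2.1963, 1.9726]  P^-=[0.5390 0.1892; 0.1892 0.9866]  S=[1.0361]  K=[0.4746; -0.0555]  nu=[-5.6332]  x^+=[-0.4772, 2.2850]  P^+=[0.3057 0.2165; 0.2165 0.9834]
step 3: x^-=[-0.4124, 1.7537]  P^-=[0.4504 0.1773; 0.1773 0.9597]  S=[0.9517]  K=[0.4267; -0.0658]  nu=[2.0409]  x^+=[0.4583, 1.6194]  P^+=[0.2771 0.2040; 0.2040 0.9555]
step 4: x^-=[0.4724, 1.2906]  P^-=[0.4236 0.1659; 0.1659 0.9414]  S=[0.9295]  K=[0.4111; -0.0748]  nu=[-2.8497]  x^+=[-0.6992, 1.5036]  P^+=[0.2665 0.1944; 0.1944 0.9363]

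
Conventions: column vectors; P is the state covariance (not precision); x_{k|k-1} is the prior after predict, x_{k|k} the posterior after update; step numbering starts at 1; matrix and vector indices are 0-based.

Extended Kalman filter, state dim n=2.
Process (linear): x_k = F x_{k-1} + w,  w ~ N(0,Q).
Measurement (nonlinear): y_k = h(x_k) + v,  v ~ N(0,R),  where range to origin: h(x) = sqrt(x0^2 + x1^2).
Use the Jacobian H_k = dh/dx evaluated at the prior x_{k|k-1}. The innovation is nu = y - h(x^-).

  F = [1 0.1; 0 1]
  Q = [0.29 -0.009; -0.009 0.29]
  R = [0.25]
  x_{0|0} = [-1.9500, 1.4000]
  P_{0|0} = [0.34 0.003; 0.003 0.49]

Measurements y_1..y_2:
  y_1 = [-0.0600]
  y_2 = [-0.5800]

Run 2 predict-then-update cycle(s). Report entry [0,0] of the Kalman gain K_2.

K[0,0] = -0.7063

step 1: x^-=[-1.8100, 1.4000]  P^-=[0.6355 0.0430; 0.0430 0.7800]  H_jac=[-0.7910 0.6118]  S=[0.8980]  K=[-0.5305; 0.4936]  nu=[-2.3483]  x^+=[-0.5643, 0.2410]  P^+=[0.3828 0.2781; 0.2781 0.5612]
step 2: x^-=[-0.5402, 0.2410]  P^-=[0.7340 0.3252; 0.3252 0.8512]  H_jac=[-0.9132 0.4074]  S=[0.7615]  K=[-0.7063; 0.0654]  nu=[-1.1715]  x^+=[0.2873, 0.1644]  P^+=[0.3541 0.3604; 0.3604 0.8480]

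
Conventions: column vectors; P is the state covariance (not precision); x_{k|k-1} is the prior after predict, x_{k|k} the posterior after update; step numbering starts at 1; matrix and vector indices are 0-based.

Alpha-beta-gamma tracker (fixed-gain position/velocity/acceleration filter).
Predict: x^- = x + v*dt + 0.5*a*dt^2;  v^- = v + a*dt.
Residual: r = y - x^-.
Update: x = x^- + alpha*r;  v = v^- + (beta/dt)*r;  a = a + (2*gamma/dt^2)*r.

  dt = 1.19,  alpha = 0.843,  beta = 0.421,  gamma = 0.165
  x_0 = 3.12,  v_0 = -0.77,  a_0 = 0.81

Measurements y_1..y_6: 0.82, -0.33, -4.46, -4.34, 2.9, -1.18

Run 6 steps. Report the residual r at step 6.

resid = -5.4876

step 1: x_pred=2.7772  r=-1.9572  x^+=1.1273  v^+=-0.4985  a^+=0.3539
step 2: x_pred=0.7846  r=-1.1146  x^+=-0.1550  v^+=-0.4717  a^+=0.0942
step 3: x_pred=-0.6497  r=-3.8103  x^+=-3.8618  v^+=-1.7077  a^+=-0.7938
step 4: x_pred=-6.4560  r=2.1160  x^+=-4.6722  v^+=-1.9037  a^+=-0.3007
step 5: x_pred=-7.1505  r=10.0505  x^+=1.3221  v^+=1.2942  a^+=2.0414
step 6: x_pred=4.3076  r=-5.4876  x^+=-0.3185  v^+=1.7821  a^+=0.7626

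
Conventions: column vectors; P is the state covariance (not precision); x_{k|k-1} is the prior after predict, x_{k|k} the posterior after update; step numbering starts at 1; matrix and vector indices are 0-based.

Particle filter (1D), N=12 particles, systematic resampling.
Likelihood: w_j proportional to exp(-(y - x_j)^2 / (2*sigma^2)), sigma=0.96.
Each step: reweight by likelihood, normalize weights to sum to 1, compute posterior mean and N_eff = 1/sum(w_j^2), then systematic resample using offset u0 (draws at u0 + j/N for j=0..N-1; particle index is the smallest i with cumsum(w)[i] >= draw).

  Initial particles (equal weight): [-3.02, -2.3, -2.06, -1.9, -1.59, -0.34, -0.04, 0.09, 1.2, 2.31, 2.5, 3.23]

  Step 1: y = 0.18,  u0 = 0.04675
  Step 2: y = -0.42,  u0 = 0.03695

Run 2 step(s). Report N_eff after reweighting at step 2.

N_eff = 10.0252

step 1: w=[0.0010, 0.0090, 0.0167, 0.0243, 0.0465, 0.2197, 0.2478, 0.2533, 0.1447, 0.0217, 0.0137, 0.0016]  mean=0.0231  Neff=5.0377  idx=[3, 5, 5, 5, 6, 6, 6, 7, 7, 7, 8, 9]
step 2: w=[0.0341, 0.1116, 0.1116, 0.1116, 0.1035, 0.1035, 0.1035, 0.0972, 0.0972, 0.0972, 0.0270, 0.0020]  mean=-0.1279  Neff=10.0252  idx=[1, 1, 2, 3, 4, 4, 5, 6, 7, 8, 8, 9]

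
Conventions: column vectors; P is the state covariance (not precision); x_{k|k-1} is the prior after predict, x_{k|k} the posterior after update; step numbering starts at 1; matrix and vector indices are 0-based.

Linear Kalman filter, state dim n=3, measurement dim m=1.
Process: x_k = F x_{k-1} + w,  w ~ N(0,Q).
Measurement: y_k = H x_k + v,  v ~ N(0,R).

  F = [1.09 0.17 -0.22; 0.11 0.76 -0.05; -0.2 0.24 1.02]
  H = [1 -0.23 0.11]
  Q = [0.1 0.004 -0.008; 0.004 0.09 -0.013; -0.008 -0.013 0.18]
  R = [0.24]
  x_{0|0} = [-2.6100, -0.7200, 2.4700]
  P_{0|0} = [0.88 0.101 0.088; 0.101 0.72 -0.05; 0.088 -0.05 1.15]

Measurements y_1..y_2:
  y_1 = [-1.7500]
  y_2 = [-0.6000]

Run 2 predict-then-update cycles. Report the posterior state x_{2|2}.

step 1: x^-=[-3.5107, -0.9578, 2.8686]  P^-=[1.2210 0.3026 -0.3099; 0.3026 0.5391 0.0002; -0.3099 0.0002 1.3831]  S=[1.2988]  K=[0.8602; 0.1375; -0.1215]  nu=[1.2249]  x^+=[-2.4571, -0.7893, 2.7198]  P^+=[0.2599 0.1489 -0.1741; 0.1489 0.5145 0.0219; -0.1741 0.0219 1.3639]
step 2: x^-=[-3.4107, -1.0062, 3.0762]  P^-=[0.6267 0.2527 -0.5144; 0.2527 0.4189 -0.0177; -0.5144 -0.0177 1.7065]  S=[0.6810]  K=[0.7518; 0.2267; -0.4738]  nu=[2.2409]  x^+=[-1.7259, -0.4982, 2.0144]  P^+=[0.2418 0.1366 -0.2719; 0.1366 0.3839 0.0555; -0.2719 0.0555 1.5536]

x_post = [-1.7259, -0.4982, 2.0144]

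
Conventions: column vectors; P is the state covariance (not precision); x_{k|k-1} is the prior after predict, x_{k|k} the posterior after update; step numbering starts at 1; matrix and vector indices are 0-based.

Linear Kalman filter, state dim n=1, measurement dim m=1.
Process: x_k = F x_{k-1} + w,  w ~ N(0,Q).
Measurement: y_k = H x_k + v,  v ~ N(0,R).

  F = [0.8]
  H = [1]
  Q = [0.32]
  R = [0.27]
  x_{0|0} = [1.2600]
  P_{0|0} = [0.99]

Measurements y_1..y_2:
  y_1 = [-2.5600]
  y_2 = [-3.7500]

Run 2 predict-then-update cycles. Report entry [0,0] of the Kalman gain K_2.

K[0,0] = 0.6274

step 1: x^-=[1.0080]  P^-=[0.9536]  S=[1.2236]  K=[0.7793]  nu=[-3.5680]  x^+=[-1.7727]  P^+=[0.2104]
step 2: x^-=[-1.4181]  P^-=[0.4547]  S=[0.7247]  K=[0.6274]  nu=[-2.3319]  x^+=[-2.8812]  P^+=[0.1694]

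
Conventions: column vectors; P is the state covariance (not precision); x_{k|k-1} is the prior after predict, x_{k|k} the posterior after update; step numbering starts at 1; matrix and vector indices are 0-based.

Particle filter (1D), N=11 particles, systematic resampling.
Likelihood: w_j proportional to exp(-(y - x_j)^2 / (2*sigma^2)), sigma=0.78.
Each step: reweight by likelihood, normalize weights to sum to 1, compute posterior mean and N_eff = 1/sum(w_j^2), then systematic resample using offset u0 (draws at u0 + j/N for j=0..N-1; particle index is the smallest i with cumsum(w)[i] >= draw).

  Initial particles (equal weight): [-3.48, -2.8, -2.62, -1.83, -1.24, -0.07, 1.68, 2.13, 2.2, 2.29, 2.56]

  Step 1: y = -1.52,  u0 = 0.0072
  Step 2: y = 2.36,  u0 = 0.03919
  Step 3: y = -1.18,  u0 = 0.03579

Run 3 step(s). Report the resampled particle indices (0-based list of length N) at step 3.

step 1: w=[0.0157, 0.0959, 0.1364, 0.3407, 0.3457, 0.0655, 0.0001, 0.0000, 0.0000, 0.0000, 0.0000]  mean=-1.7371  Neff=3.7324  idx=[0, 1, 2, 3, 3, 3, 3, 4, 4, 4, 4]
step 2: w=[0.0000, 0.0000, 0.0000, 0.0056, 0.0056, 0.0056, 0.0056, 0.2444, 0.2444, 0.2444, 0.2444]  mean=-1.2532  Neff=4.1831  idx=[7, 7, 7, 8, 8, 8, 9, 9, 10, 10, 10]
step 3: w=[0.0909, 0.0909, 0.0909, 0.0909, 0.0909, 0.0909, 0.0909, 0.0909, 0.0909, 0.0909, 0.0909]  mean=-1.2400  Neff=11.0000  idx=[0, 1, 2, 3, 4, 5, 6, 7, 8, 9, 10]

resampled_idx = [0, 1, 2, 3, 4, 5, 6, 7, 8, 9, 10]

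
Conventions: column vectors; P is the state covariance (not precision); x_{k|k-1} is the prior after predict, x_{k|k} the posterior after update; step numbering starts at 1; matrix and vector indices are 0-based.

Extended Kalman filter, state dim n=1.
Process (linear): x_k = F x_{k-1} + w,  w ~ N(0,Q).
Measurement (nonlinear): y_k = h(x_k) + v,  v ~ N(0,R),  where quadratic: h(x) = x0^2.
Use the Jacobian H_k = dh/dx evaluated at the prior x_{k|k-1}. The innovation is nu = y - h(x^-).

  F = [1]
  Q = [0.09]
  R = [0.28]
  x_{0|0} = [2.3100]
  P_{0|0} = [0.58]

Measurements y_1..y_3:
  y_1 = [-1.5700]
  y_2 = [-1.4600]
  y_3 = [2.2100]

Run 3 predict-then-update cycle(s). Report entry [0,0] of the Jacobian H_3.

H_jac[0,0] = 0.3715

step 1: x^-=[2.3100]  P^-=[0.6700]  H_jac=[4.6200]  S=[14.5807]  K=[0.2123]  nu=[-6.9061]  x^+=[0.8439]  P^+=[0.0129]
step 2: x^-=[0.8439]  P^-=[0.1029]  H_jac=[1.6878]  S=[0.5730]  K=[0.3030]  nu=[-2.1721]  x^+=[0.1858]  P^+=[0.0503]
step 3: x^-=[0.1858]  P^-=[0.1403]  H_jac=[0.3715]  S=[0.2994]  K=[0.1741]  nu=[2.1755]  x^+=[0.5645]  P^+=[0.1312]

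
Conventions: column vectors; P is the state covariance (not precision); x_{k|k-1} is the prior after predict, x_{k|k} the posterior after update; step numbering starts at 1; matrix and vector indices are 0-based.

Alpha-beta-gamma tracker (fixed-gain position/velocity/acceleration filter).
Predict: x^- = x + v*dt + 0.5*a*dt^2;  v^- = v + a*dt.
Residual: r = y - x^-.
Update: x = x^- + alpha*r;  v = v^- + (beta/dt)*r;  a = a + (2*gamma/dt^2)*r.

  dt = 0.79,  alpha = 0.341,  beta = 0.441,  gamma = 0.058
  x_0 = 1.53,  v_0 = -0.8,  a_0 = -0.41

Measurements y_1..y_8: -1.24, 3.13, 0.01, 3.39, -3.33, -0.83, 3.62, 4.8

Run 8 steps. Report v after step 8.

v_post = 3.2875

step 1: x_pred=0.7701  r=-2.0101  x^+=0.0846  v^+=-2.2460  a^+=-0.7836
step 2: x_pred=-1.9342  r=5.0642  x^+=-0.2073  v^+=-0.0380  a^+=0.1577
step 3: x_pred=-0.1882  r=0.1982  x^+=-0.1206  v^+=0.1971  a^+=0.1945
step 4: x_pred=0.0958  r=3.2942  x^+=1.2192  v^+=2.1897  a^+=0.8068
step 5: x_pred=3.2008  r=-6.5308  x^+=0.9738  v^+=-0.8186  a^+=-0.4071
step 6: x_pred=0.2000  r=-1.0300  x^+=-0.1512  v^+=-1.7152  a^+=-0.5985
step 7: x_pred=-1.6930  r=5.3130  x^+=0.1187  v^+=0.7778  a^+=0.3890
step 8: x_pred=0.8546  r=3.9454  x^+=2.2000  v^+=3.2875  a^+=1.1223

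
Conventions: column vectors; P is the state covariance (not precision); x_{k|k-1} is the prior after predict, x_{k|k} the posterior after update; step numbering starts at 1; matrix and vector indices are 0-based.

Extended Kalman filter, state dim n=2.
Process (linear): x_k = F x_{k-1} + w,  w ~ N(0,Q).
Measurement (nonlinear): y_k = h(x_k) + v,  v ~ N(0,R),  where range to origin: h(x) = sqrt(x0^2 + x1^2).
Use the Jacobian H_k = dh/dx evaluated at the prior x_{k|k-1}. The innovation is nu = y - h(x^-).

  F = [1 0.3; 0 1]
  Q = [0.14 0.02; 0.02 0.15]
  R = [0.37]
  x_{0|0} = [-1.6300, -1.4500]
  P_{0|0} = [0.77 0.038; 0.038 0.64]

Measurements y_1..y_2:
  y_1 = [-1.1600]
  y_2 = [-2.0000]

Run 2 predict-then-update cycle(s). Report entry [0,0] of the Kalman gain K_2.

step 1: x^-=[-2.0650, -1.4500]  P^-=[0.9904 0.2500; 0.2500 0.7900]  H_jac=[-0.8184 -0.5747]  S=[1.5294]  K=[-0.6239; -0.4306]  nu=[-3.6832]  x^+=[0.2330, 0.1361]  P^+=[0.3951 -0.1609; -0.1609 0.5064]
step 2: x^-=[0.2739, 0.1361]  P^-=[0.4841 0.0110; 0.0110 0.6564]  H_jac=[0.8955 0.4450]  S=[0.8970]  K=[0.4888; 0.3366]  nu=[-2.3058]  x^+=[-0.8532, -0.6401]  P^+=[0.2698 -0.1366; -0.1366 0.5548]

K[0,0] = 0.4888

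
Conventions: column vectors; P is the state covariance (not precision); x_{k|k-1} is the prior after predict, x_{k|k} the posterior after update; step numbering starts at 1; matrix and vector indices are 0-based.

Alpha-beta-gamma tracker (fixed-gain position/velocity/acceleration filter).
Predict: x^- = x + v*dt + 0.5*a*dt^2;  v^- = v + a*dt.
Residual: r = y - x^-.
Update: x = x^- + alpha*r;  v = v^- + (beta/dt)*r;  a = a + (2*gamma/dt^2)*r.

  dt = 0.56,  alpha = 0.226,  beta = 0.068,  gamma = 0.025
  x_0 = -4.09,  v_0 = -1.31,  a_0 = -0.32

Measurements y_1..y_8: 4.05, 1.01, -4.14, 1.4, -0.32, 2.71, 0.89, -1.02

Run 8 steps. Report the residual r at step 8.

step 1: x_pred=-4.8738  r=8.9238  x^+=-2.8570  v^+=-0.4056  a^+=1.1028
step 2: x_pred=-2.9112  r=3.9212  x^+=-2.0250  v^+=0.6881  a^+=1.7280
step 3: x_pred=-1.3687  r=-2.7713  x^+=-1.9950  v^+=1.3193  a^+=1.2861
step 4: x_pred=-1.0546  r=2.4546  x^+=-0.4998  v^+=2.3376  a^+=1.6775
step 5: x_pred=1.0722  r=-1.3922  x^+=0.7576  v^+=3.1079  a^+=1.4555
step 6: x_pred=2.7262  r=-0.0162  x^+=2.7226  v^+=3.9210  a^+=1.4529
step 7: x_pred=5.1462  r=-4.2562  x^+=4.1843  v^+=4.2179  a^+=0.7743
step 8: x_pred=6.6677  r=-7.6877  x^+=4.9303  v^+=3.7180  a^+=-0.4514

resid = -7.6877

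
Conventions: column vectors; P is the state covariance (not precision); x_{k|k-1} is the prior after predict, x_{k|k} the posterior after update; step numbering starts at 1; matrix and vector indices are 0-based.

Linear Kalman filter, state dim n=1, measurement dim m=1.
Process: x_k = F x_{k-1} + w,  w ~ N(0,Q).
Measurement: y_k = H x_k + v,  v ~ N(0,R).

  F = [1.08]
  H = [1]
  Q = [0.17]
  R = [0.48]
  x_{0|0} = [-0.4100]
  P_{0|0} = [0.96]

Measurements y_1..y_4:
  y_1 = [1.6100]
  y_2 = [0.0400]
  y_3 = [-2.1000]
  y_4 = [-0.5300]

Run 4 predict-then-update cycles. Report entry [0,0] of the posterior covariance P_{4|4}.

P_post[0,0] = 0.2319

step 1: x^-=[-0.4428]  P^-=[1.2897]  S=[1.7697]  K=[0.7288]  nu=[2.0528]  x^+=[1.0532]  P^+=[0.3498]
step 2: x^-=[1.1375]  P^-=[0.5780]  S=[1.0580]  K=[0.5463]  nu=[-1.0975]  x^+=[0.5379]  P^+=[0.2622]
step 3: x^-=[0.5809]  P^-=[0.4759]  S=[0.9559]  K=[0.4978]  nu=[-2.6809]  x^+=[-0.7537]  P^+=[0.2390]
step 4: x^-=[-0.8140]  P^-=[0.4487]  S=[0.9287]  K=[0.4832]  nu=[0.2840]  x^+=[-0.6768]  P^+=[0.2319]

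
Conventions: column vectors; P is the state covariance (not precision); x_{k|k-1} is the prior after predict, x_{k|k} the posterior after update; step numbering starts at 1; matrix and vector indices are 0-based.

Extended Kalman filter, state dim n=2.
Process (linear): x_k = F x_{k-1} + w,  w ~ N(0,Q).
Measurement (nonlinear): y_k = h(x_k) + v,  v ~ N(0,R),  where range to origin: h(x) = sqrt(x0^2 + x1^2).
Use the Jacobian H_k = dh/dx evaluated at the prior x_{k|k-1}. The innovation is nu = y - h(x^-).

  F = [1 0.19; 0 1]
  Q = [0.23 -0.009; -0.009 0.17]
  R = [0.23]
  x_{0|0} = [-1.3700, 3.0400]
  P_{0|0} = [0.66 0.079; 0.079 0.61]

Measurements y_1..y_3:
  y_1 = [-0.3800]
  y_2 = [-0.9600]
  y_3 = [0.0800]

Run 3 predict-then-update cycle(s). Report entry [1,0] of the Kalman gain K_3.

step 1: x^-=[-0.7924, 3.0400]  P^-=[0.9420 0.1859; 0.1859 0.7800]  H_jac=[-0.2522 0.9677]  S=[0.9296]  K=[-0.0621; 0.7615]  nu=[-3.5216]  x^+=[-0.5737, 0.3582]  P^+=[0.9385 0.2299; 0.2299 0.2409]
step 2: x^-=[-0.5057, 0.3582]  P^-=[1.2645 0.2666; 0.2666 0.4109]  H_jac=[-0.8160 0.5780]  S=[0.9578]  K=[-0.9164; 0.0208]  nu=[-1.5797]  x^+=[0.9420, 0.3253]  P^+=[0.4601 0.2849; 0.2849 0.4105]
step 3: x^-=[1.0038, 0.3253]  P^-=[0.8132 0.3539; 0.3539 0.5805]  H_jac=[0.9513 0.3083]  S=[1.2287]  K=[0.7184; 0.4197]  nu=[-0.9752]  x^+=[0.3032, -0.0840]  P^+=[0.1791 -0.0165; -0.0165 0.3641]

K[1,0] = 0.4197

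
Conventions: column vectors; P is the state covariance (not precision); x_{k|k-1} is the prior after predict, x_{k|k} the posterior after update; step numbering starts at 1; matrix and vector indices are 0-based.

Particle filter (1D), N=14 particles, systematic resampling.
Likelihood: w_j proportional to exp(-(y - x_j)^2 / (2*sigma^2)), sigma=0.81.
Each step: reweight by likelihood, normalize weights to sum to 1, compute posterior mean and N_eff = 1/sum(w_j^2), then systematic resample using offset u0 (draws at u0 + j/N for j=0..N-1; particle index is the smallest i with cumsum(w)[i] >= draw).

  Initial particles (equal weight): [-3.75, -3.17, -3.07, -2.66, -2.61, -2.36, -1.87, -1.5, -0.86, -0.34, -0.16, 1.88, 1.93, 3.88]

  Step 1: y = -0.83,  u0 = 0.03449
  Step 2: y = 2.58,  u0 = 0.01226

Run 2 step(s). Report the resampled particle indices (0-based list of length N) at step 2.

step 1: w=[0.0004, 0.0038, 0.0054, 0.0191, 0.0220, 0.0413, 0.1077, 0.1744, 0.2454, 0.2045, 0.1744, 0.0009, 0.0007, 0.0000]  mean=-1.0038  Neff=5.6465  idx=[4, 6, 6, 7, 7, 8, 8, 8, 8, 9, 9, 9, 10, 10]
step 2: w=[0.0000, 0.0000, 0.0000, 0.0003, 0.0003, 0.0105, 0.0105, 0.0105, 0.0105, 0.1303, 0.1303, 0.1303, 0.2833, 0.2833]  mean=-0.2605  Neff=4.7199  idx=[6, 9, 9, 10, 10, 11, 12, 12, 12, 12, 13, 13, 13, 13]

resampled_idx = [6, 9, 9, 10, 10, 11, 12, 12, 12, 12, 13, 13, 13, 13]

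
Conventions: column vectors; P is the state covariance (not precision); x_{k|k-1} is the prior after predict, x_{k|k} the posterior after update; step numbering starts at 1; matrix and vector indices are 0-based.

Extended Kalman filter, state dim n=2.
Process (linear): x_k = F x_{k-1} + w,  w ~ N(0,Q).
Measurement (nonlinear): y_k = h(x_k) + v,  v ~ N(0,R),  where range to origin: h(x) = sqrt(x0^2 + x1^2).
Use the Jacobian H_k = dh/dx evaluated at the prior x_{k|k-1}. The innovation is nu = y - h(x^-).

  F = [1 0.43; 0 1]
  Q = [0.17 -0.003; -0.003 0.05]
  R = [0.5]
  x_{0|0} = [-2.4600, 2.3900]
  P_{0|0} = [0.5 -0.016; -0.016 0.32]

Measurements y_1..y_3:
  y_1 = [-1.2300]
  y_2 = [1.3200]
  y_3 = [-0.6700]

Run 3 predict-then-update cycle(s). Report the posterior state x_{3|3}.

step 1: x^-=[-1.4323, 2.3900]  P^-=[0.7154 0.1186; 0.1186 0.3700]  H_jac=[-0.5140 0.8578]  S=[0.8567]  K=[-0.3105; 0.2993]  nu=[-4.0163]  x^+=[-0.1851, 1.1879]  P^+=[0.6328 0.1982; 0.1982 0.2933]
step 2: x^-=[0.3257, 1.1879]  P^-=[1.0275 0.3213; 0.3213 0.3433]  H_jac=[0.2644 0.9644]  S=[1.0550]  K=[0.5513; 0.3943]  nu=[0.0883]  x^+=[0.3743, 1.2227]  P^+=[0.7069 0.0920; 0.0920 0.1792]
step 3: x^-=[0.9001, 1.2227]  P^-=[0.9892 0.1661; 0.1661 0.2292]  H_jac=[0.5928 0.8053]  S=[1.1549]  K=[0.6236; 0.2451]  nu=[-2.1883]  x^+=[-0.4645, 0.6864]  P^+=[0.5401 -0.0104; -0.0104 0.1598]

x_post = [-0.4645, 0.6864]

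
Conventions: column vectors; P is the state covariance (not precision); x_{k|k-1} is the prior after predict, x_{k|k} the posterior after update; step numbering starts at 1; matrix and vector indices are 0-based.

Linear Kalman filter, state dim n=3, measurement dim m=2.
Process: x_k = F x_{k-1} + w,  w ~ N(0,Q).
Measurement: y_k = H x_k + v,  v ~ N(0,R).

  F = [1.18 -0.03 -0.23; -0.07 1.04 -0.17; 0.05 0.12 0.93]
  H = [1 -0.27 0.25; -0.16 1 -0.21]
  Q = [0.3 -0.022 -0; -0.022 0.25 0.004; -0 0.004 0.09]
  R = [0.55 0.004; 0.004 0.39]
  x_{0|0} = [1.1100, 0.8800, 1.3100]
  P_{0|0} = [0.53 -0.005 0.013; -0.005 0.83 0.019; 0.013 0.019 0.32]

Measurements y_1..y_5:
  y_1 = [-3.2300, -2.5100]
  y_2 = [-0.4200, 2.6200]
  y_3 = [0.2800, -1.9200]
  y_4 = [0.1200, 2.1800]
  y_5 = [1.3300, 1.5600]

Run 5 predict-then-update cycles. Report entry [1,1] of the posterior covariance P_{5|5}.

P_post[1,1] = 0.2308

step 1: x^-=[0.9821, 0.6148, 1.3794]  P^-=[1.0492 -0.0922 -0.0278; -0.0922 1.1539 0.0720; -0.0278 0.0720 0.3854]  S=[1.7336 -0.5628; -0.5628 1.5852]  K=[0.6369 0.0658; 0.0155 0.7332; 0.0310 0.0081]  nu=[-4.3910, -2.6780]  x^+=[-1.9908, -1.4170, 1.2216]  P^+=[0.3862 0.0776 -0.0588; 0.0776 0.3141 0.0745; -0.0588 0.0745 0.3839]
step 2: x^-=[-2.5875, -1.5419, 0.8665]  P^-=[0.8858 0.0402 -0.1176; 0.0402 0.5637 0.0594; -0.1176 0.0594 0.4397]  S=[1.4159 -0.2235; -0.2235 0.9500]  K=[0.6070 0.0619; 0.0227 0.5788; -0.0198 -0.0195]  nu=[1.5346, 3.9299]  x^+=[-1.4129, 0.7674, 0.7594]  P^+=[0.3773 0.0654 -0.1023; 0.0654 0.2506 0.0681; -0.1023 0.0681 0.4389]
step 3: x^-=[-1.8650, 0.7679, 0.7277]  P^-=[0.9007 0.0396 -0.1782; 0.0396 0.4995 0.0394; -0.1782 0.0394 0.4806]  S=[1.4013 -0.2023; -0.2023 0.8926]  K=[0.6125 0.0636; 0.0180 0.5474; -0.0562 -0.0497]  nu=[2.1704, -2.8335]  x^+=[-0.7159, -0.7439, 0.7465]  P^+=[0.3871 0.0610 -0.1340; 0.0610 0.2356 0.0587; -0.1340 0.0587 0.4751]
step 4: x^-=[-0.9941, -0.8504, 0.5692]  P^-=[0.9336 0.0433 -0.2199; 0.0433 0.4877 0.0251; -0.2199 0.0251 0.5067]  S=[1.4141 -0.1958; -0.1958 0.8847]  K=[0.6228 0.0701; 0.0169 0.5411; -0.0804 -0.0700]  nu=[0.7422, 2.9909]  x^+=[-0.3221, 0.7806, 0.3002]  P^+=[0.3979 0.0611 -0.1544; 0.0611 0.2317 0.0517; -0.1544 0.0517 0.4954]
step 5: x^-=[-0.4726, 0.7833, 0.3568]  P^-=[0.9606 0.0487 -0.2453; 0.0487 0.4861 0.0162; -0.2453 0.0162 0.5207]  S=[1.4275 -0.1911; -0.1911 0.8847]  K=[0.6310 0.0759; 0.0174 0.5405; -0.0946 -0.0814]  nu=[1.9249, 0.7760]  x^+=[0.8008, 1.2363, 0.1116]  P^+=[0.4056 0.0622 -0.1658; 0.0622 0.2308 0.0474; -0.1658 0.0474 0.5050]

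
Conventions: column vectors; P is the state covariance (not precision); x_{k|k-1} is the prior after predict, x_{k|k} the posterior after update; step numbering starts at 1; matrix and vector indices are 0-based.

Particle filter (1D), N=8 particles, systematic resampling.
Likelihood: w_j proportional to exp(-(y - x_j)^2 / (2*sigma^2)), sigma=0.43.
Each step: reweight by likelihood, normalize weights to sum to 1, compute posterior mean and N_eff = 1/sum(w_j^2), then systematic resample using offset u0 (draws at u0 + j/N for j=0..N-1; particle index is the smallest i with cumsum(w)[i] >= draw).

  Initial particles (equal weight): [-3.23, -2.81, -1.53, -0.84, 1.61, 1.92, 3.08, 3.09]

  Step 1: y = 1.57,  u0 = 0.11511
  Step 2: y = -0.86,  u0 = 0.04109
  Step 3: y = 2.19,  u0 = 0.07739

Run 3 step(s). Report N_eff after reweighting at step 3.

step 1: w=[0.0000, 0.0000, 0.0000, 0.0000, 0.5796, 0.4180, 0.0012, 0.0011]  mean=1.7430  Neff=1.9580  idx=[4, 4, 4, 4, 5, 5, 5, 5]
step 2: w=[0.2470, 0.2470, 0.2470, 0.2470, 0.0030, 0.0030, 0.0030, 0.0030]  mean=1.6138  Neff=4.0981  idx=[0, 0, 1, 1, 2, 2, 3, 3]
step 3: w=[0.1250, 0.1250, 0.1250, 0.1250, 0.1250, 0.1250, 0.1250, 0.1250]  mean=1.6100  Neff=8.0000  idx=[0, 1, 2, 3, 4, 5, 6, 7]

N_eff = 8.0000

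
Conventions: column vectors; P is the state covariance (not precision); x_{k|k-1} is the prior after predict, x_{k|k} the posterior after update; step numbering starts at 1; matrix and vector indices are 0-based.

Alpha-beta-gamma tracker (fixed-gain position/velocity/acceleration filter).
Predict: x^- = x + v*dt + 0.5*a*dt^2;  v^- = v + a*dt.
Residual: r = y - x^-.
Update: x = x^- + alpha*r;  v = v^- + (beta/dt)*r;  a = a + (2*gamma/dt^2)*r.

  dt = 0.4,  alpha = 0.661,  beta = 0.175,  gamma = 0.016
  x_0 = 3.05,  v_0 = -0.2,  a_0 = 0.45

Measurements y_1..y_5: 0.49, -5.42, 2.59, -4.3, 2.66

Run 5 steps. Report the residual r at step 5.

resid = 6.7896

step 1: x_pred=3.0060  r=-2.5160  x^+=1.3429  v^+=-1.1207  a^+=-0.0532
step 2: x_pred=0.8904  r=-6.3104  x^+=-3.2808  v^+=-3.9028  a^+=-1.3153
step 3: x_pred=-4.9471  r=7.5371  x^+=0.0349  v^+=-1.1314  a^+=0.1922
step 4: x_pred=-0.4023  r=-3.8977  x^+=-2.9787  v^+=-2.7598  a^+=-0.5874
step 5: x_pred=-4.1296  r=6.7896  x^+=0.3583  v^+=-0.0243  a^+=0.7705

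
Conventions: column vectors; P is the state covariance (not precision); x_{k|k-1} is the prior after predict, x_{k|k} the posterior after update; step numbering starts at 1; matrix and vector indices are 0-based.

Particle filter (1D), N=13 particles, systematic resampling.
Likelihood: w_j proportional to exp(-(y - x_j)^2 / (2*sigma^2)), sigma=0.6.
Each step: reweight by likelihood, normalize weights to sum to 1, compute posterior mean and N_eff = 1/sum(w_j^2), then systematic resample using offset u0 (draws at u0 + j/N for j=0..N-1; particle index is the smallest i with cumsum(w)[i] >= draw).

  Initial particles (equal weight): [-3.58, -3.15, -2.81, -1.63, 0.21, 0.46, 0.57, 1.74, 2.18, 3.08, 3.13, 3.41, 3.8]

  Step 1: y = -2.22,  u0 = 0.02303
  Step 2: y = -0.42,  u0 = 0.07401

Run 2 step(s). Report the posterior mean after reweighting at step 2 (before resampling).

step 1: w=[0.0476, 0.1867, 0.3828, 0.3828, 0.0002, 0.0000, 0.0000, 0.0000, 0.0000, 0.0000, 0.0000, 0.0000, 0.0000]  mean=-2.4578  Neff=3.0291  idx=[0, 1, 1, 2, 2, 2, 2, 2, 3, 3, 3, 3, 3]
step 2: w=[0.0000, 0.0000, 0.0000, 0.0005, 0.0005, 0.0005, 0.0005, 0.0005, 0.1994, 0.1994, 0.1994, 0.1994, 0.1994]  mean=-1.6334  Neff=5.0284  idx=[8, 8, 9, 9, 9, 10, 10, 11, 11, 11, 12, 12, 12]

post_mean = -1.6334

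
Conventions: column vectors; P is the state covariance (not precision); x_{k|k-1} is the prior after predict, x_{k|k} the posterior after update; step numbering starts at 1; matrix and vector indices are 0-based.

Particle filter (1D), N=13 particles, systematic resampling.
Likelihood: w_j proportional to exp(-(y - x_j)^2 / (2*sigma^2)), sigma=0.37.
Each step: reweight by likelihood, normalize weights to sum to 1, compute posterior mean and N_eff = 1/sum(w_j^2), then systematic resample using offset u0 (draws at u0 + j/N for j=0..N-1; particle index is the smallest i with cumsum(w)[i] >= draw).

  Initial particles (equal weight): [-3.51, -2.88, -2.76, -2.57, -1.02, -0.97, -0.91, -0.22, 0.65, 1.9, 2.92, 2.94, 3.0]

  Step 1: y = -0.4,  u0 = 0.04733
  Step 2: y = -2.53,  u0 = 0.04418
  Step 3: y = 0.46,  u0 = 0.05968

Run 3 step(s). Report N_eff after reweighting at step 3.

step 1: w=[0.0000, 0.0000, 0.0000, 0.0000, 0.1332, 0.1655, 0.2098, 0.4818, 0.0097, 0.0000, 0.0000, 0.0000, 0.0000]  mean=-0.5870  Neff=3.1115  idx=[4, 4, 5, 5, 6, 6, 7, 7, 7, 7, 7, 7, 7]
step 2: w=[0.2695, 0.2695, 0.1538, 0.1538, 0.0766, 0.0766, 0.0000, 0.0000, 0.0000, 0.0000, 0.0000, 0.0000, 0.0000]  mean=-0.9877  Neff=4.8936  idx=[0, 0, 0, 1, 1, 1, 1, 2, 2, 3, 3, 4, 5]
step 3: w=[0.0498, 0.0498, 0.0498, 0.0498, 0.0498, 0.0498, 0.0498, 0.0847, 0.0847, 0.0847, 0.0847, 0.1564, 0.1564]  mean=-0.9687  Neff=10.5306  idx=[1, 2, 4, 5, 7, 8, 9, 9, 10, 11, 11, 12, 12]

N_eff = 10.5306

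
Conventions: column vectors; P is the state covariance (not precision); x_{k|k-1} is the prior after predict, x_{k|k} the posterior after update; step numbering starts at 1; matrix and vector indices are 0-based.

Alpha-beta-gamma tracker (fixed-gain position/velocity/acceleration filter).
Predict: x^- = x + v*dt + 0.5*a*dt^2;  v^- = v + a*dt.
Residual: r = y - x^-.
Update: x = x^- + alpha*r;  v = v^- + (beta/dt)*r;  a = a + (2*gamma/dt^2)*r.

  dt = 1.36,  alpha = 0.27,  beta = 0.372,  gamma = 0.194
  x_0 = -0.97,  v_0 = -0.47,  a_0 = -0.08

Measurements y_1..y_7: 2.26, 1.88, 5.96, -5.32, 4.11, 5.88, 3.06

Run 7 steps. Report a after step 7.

a_post = 0.5623

step 1: x_pred=-1.6832  r=3.9432  x^+=-0.6185  v^+=0.4998  a^+=0.7472
step 2: x_pred=0.7522  r=1.1278  x^+=1.0567  v^+=1.8244  a^+=0.9838
step 3: x_pred=4.4477  r=1.5123  x^+=4.8560  v^+=3.5760  a^+=1.3010
step 4: x_pred=10.9226  r=-16.2426  x^+=6.5371  v^+=0.9026  a^+=-2.1063
step 5: x_pred=5.8167  r=-1.7067  x^+=5.3559  v^+=-2.4288  a^+=-2.4643
step 6: x_pred=-0.2263  r=6.1063  x^+=1.4224  v^+=-4.1100  a^+=-1.1834
step 7: x_pred=-5.2616  r=8.3216  x^+=-3.0147  v^+=-3.4432  a^+=0.5623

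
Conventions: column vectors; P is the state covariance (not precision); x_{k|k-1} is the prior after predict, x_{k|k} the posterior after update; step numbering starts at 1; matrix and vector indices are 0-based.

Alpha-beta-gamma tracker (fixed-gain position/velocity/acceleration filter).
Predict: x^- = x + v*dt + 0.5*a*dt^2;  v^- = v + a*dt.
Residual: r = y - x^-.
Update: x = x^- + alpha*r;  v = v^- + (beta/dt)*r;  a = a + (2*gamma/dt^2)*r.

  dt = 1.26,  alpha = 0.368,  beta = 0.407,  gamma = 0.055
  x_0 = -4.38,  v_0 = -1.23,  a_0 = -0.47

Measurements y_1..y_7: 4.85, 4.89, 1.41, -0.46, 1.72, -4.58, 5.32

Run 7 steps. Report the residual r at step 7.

step 1: x_pred=-6.3029  r=11.1529  x^+=-2.1986  v^+=1.7804  a^+=0.3027
step 2: x_pred=0.2850  r=4.6050  x^+=1.9796  v^+=3.6493  a^+=0.6218
step 3: x_pred=7.0714  r=-5.6614  x^+=4.9880  v^+=2.6041  a^+=0.2296
step 4: x_pred=8.4514  r=-8.9114  x^+=5.1720  v^+=0.0148  a^+=-0.3879
step 5: x_pred=4.8828  r=-3.1628  x^+=3.7189  v^+=-1.4955  a^+=-0.6070
step 6: x_pred=1.3527  r=-5.9327  x^+=-0.8306  v^+=-4.1767  a^+=-1.0181
step 7: x_pred=-6.9014  r=12.2214  x^+=-2.4039  v^+=-1.5118  a^+=-0.1713

resid = 12.2214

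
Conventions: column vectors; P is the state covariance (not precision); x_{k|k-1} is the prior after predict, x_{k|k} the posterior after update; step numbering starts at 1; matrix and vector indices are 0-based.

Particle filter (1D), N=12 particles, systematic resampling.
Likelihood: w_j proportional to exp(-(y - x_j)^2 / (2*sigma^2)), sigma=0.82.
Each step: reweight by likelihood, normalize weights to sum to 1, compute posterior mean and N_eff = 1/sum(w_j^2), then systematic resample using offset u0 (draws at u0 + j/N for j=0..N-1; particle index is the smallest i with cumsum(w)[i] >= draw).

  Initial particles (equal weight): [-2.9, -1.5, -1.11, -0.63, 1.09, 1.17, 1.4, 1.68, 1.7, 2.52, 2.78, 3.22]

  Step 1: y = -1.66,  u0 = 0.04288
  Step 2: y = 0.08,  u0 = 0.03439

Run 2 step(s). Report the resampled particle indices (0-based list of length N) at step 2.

step 1: w=[0.1245, 0.3832, 0.3119, 0.1775, 0.0014, 0.0010, 0.0004, 0.0001, 0.0001, 0.0000, 0.0000, 0.0000]  mean=-1.3902  Neff=3.4352  idx=[0, 1, 1, 1, 1, 1, 2, 2, 2, 2, 3, 3]
step 2: w=[0.0004, 0.0440, 0.0440, 0.0440, 0.0440, 0.0440, 0.0982, 0.0982, 0.0982, 0.0982, 0.1935, 0.1935]  mean=-1.0107  Neff=8.1232  idx=[1, 3, 5, 6, 7, 8, 9, 10, 10, 10, 11, 11]

resampled_idx = [1, 3, 5, 6, 7, 8, 9, 10, 10, 10, 11, 11]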